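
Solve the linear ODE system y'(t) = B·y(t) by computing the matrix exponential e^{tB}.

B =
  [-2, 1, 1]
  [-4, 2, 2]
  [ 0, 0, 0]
e^{tB} =
  [1 - 2*t, t, t]
  [-4*t, 2*t + 1, 2*t]
  [0, 0, 1]

Strategy: write B = P · J · P⁻¹ where J is a Jordan canonical form, so e^{tB} = P · e^{tJ} · P⁻¹, and e^{tJ} can be computed block-by-block.

B has Jordan form
J =
  [0, 1, 0]
  [0, 0, 0]
  [0, 0, 0]
(up to reordering of blocks).

Per-block formulas:
  For a 2×2 Jordan block J_2(0): exp(t · J_2(0)) = e^(0t)·(I + t·N), where N is the 2×2 nilpotent shift.
  For a 1×1 block at λ = 0: exp(t · [0]) = [e^(0t)].

After assembling e^{tJ} and conjugating by P, we get:

e^{tB} =
  [1 - 2*t, t, t]
  [-4*t, 2*t + 1, 2*t]
  [0, 0, 1]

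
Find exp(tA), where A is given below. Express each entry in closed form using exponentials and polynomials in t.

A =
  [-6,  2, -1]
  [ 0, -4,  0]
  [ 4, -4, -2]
e^{tA} =
  [-2*t*exp(-4*t) + exp(-4*t), 2*t*exp(-4*t), -t*exp(-4*t)]
  [0, exp(-4*t), 0]
  [4*t*exp(-4*t), -4*t*exp(-4*t), 2*t*exp(-4*t) + exp(-4*t)]

Strategy: write A = P · J · P⁻¹ where J is a Jordan canonical form, so e^{tA} = P · e^{tJ} · P⁻¹, and e^{tJ} can be computed block-by-block.

A has Jordan form
J =
  [-4,  1,  0]
  [ 0, -4,  0]
  [ 0,  0, -4]
(up to reordering of blocks).

Per-block formulas:
  For a 2×2 Jordan block J_2(-4): exp(t · J_2(-4)) = e^(-4t)·(I + t·N), where N is the 2×2 nilpotent shift.
  For a 1×1 block at λ = -4: exp(t · [-4]) = [e^(-4t)].

After assembling e^{tJ} and conjugating by P, we get:

e^{tA} =
  [-2*t*exp(-4*t) + exp(-4*t), 2*t*exp(-4*t), -t*exp(-4*t)]
  [0, exp(-4*t), 0]
  [4*t*exp(-4*t), -4*t*exp(-4*t), 2*t*exp(-4*t) + exp(-4*t)]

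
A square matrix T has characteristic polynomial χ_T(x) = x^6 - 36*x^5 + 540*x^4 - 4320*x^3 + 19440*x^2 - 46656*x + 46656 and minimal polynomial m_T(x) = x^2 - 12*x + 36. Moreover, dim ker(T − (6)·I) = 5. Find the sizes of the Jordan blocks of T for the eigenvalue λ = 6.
Block sizes for λ = 6: [2, 1, 1, 1, 1]

Step 1 — from the characteristic polynomial, algebraic multiplicity of λ = 6 is 6. From dim ker(T − (6)·I) = 5, there are exactly 5 Jordan blocks for λ = 6.
Step 2 — from the minimal polynomial, the factor (x − 6)^2 tells us the largest block for λ = 6 has size 2.
Step 3 — with total size 6, 5 blocks, and largest block 2, the block sizes (in nonincreasing order) are [2, 1, 1, 1, 1].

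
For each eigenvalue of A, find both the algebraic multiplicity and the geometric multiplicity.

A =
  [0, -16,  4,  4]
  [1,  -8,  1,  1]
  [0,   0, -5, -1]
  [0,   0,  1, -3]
λ = -4: alg = 4, geom = 2

Step 1 — factor the characteristic polynomial to read off the algebraic multiplicities:
  χ_A(x) = (x + 4)^4

Step 2 — compute geometric multiplicities via the rank-nullity identity g(λ) = n − rank(A − λI):
  rank(A − (-4)·I) = 2, so dim ker(A − (-4)·I) = n − 2 = 2

Summary:
  λ = -4: algebraic multiplicity = 4, geometric multiplicity = 2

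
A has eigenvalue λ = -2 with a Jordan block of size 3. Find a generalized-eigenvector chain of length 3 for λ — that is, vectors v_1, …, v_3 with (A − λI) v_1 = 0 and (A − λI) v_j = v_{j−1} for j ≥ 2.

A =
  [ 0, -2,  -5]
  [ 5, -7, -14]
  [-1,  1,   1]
A Jordan chain for λ = -2 of length 3:
v_1 = (-1, -1, 0)ᵀ
v_2 = (2, 5, -1)ᵀ
v_3 = (1, 0, 0)ᵀ

Let N = A − (-2)·I. We want v_3 with N^3 v_3 = 0 but N^2 v_3 ≠ 0; then v_{j-1} := N · v_j for j = 3, …, 2.

Pick v_3 = (1, 0, 0)ᵀ.
Then v_2 = N · v_3 = (2, 5, -1)ᵀ.
Then v_1 = N · v_2 = (-1, -1, 0)ᵀ.

Sanity check: (A − (-2)·I) v_1 = (0, 0, 0)ᵀ = 0. ✓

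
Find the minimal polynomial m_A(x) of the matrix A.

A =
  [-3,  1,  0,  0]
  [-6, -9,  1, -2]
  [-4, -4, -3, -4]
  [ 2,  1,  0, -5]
x^3 + 15*x^2 + 75*x + 125

The characteristic polynomial is χ_A(x) = (x + 5)^4, so the eigenvalues are known. The minimal polynomial is
  m_A(x) = Π_λ (x − λ)^{k_λ}
where k_λ is the size of the *largest* Jordan block for λ (equivalently, the smallest k with (A − λI)^k v = 0 for every generalised eigenvector v of λ).

  λ = -5: largest Jordan block has size 3, contributing (x + 5)^3

So m_A(x) = (x + 5)^3 = x^3 + 15*x^2 + 75*x + 125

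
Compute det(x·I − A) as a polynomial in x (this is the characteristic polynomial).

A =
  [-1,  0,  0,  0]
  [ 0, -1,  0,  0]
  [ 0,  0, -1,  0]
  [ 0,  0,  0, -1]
x^4 + 4*x^3 + 6*x^2 + 4*x + 1

Expanding det(x·I − A) (e.g. by cofactor expansion or by noting that A is similar to its Jordan form J, which has the same characteristic polynomial as A) gives
  χ_A(x) = x^4 + 4*x^3 + 6*x^2 + 4*x + 1
which factors as (x + 1)^4. The eigenvalues (with algebraic multiplicities) are λ = -1 with multiplicity 4.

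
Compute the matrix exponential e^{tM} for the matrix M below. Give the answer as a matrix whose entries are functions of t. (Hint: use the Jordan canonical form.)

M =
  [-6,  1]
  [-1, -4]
e^{tM} =
  [-t*exp(-5*t) + exp(-5*t), t*exp(-5*t)]
  [-t*exp(-5*t), t*exp(-5*t) + exp(-5*t)]

Strategy: write M = P · J · P⁻¹ where J is a Jordan canonical form, so e^{tM} = P · e^{tJ} · P⁻¹, and e^{tJ} can be computed block-by-block.

M has Jordan form
J =
  [-5,  1]
  [ 0, -5]
(up to reordering of blocks).

Per-block formulas:
  For a 2×2 Jordan block J_2(-5): exp(t · J_2(-5)) = e^(-5t)·(I + t·N), where N is the 2×2 nilpotent shift.

After assembling e^{tJ} and conjugating by P, we get:

e^{tM} =
  [-t*exp(-5*t) + exp(-5*t), t*exp(-5*t)]
  [-t*exp(-5*t), t*exp(-5*t) + exp(-5*t)]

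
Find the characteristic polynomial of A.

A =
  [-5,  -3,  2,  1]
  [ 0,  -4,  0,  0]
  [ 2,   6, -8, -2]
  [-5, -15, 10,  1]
x^4 + 16*x^3 + 96*x^2 + 256*x + 256

Expanding det(x·I − A) (e.g. by cofactor expansion or by noting that A is similar to its Jordan form J, which has the same characteristic polynomial as A) gives
  χ_A(x) = x^4 + 16*x^3 + 96*x^2 + 256*x + 256
which factors as (x + 4)^4. The eigenvalues (with algebraic multiplicities) are λ = -4 with multiplicity 4.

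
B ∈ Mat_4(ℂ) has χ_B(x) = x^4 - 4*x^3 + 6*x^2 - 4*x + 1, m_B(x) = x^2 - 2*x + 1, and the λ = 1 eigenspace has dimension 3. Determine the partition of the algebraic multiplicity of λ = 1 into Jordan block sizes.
Block sizes for λ = 1: [2, 1, 1]

Step 1 — from the characteristic polynomial, algebraic multiplicity of λ = 1 is 4. From dim ker(B − (1)·I) = 3, there are exactly 3 Jordan blocks for λ = 1.
Step 2 — from the minimal polynomial, the factor (x − 1)^2 tells us the largest block for λ = 1 has size 2.
Step 3 — with total size 4, 3 blocks, and largest block 2, the block sizes (in nonincreasing order) are [2, 1, 1].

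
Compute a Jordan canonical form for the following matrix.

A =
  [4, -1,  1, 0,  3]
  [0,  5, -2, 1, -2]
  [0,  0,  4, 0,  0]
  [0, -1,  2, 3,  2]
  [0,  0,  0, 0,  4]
J_3(4) ⊕ J_1(4) ⊕ J_1(4)

The characteristic polynomial is
  det(x·I − A) = x^5 - 20*x^4 + 160*x^3 - 640*x^2 + 1280*x - 1024 = (x - 4)^5

Eigenvalues and multiplicities (the geometric multiplicity of λ is n − rank(A − λI), which equals the number of Jordan blocks for λ):
  λ = 4: algebraic multiplicity = 5, geometric multiplicity = 3

Determining the block sizes for each eigenvalue:
  λ = 4: with am = 5 and gm = 3, the partition is not yet determined (e.g. several partitions of 5 into 3 parts exist). Let N = A − (4)·I. Computing rank(N^1) = 2, rank(N^2) = 1, rank(N^3) = 0; the number of blocks of size ≥ j is rank(N^{j−1}) − rank(N^j), giving [3, 1, 1]. So we have 1 block(s) of size 3, 2 block(s) of size 1 → block sizes [3, 1, 1]

Assembling the blocks gives a Jordan form
J =
  [4, 1, 0, 0, 0]
  [0, 4, 1, 0, 0]
  [0, 0, 4, 0, 0]
  [0, 0, 0, 4, 0]
  [0, 0, 0, 0, 4]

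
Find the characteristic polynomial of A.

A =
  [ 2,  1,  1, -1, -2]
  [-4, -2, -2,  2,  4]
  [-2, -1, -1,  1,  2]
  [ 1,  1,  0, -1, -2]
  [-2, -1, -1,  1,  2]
x^5

Expanding det(x·I − A) (e.g. by cofactor expansion or by noting that A is similar to its Jordan form J, which has the same characteristic polynomial as A) gives
  χ_A(x) = x^5
which factors as x^5. The eigenvalues (with algebraic multiplicities) are λ = 0 with multiplicity 5.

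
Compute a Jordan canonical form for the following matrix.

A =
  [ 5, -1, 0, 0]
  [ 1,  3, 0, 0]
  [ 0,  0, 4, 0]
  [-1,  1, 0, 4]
J_2(4) ⊕ J_1(4) ⊕ J_1(4)

The characteristic polynomial is
  det(x·I − A) = x^4 - 16*x^3 + 96*x^2 - 256*x + 256 = (x - 4)^4

Eigenvalues and multiplicities (the geometric multiplicity of λ is n − rank(A − λI), which equals the number of Jordan blocks for λ):
  λ = 4: algebraic multiplicity = 4, geometric multiplicity = 3

Determining the block sizes for each eigenvalue:
  λ = 4: 3 blocks summing to 4 forces exactly one block of size 2 and the rest size 1 → block sizes [2, 1, 1]

Assembling the blocks gives a Jordan form
J =
  [4, 1, 0, 0]
  [0, 4, 0, 0]
  [0, 0, 4, 0]
  [0, 0, 0, 4]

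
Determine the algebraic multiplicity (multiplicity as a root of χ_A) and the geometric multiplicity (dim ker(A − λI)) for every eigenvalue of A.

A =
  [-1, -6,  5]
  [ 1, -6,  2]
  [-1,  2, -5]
λ = -4: alg = 3, geom = 1

Step 1 — factor the characteristic polynomial to read off the algebraic multiplicities:
  χ_A(x) = (x + 4)^3

Step 2 — compute geometric multiplicities via the rank-nullity identity g(λ) = n − rank(A − λI):
  rank(A − (-4)·I) = 2, so dim ker(A − (-4)·I) = n − 2 = 1

Summary:
  λ = -4: algebraic multiplicity = 3, geometric multiplicity = 1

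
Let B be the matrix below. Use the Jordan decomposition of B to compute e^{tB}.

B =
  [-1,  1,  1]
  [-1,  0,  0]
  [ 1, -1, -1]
e^{tB} =
  [exp(-t), t*exp(-t), t*exp(-t)]
  [-1 + exp(-t), t*exp(-t) + exp(-t), t*exp(-t) - 1 + exp(-t)]
  [1 - exp(-t), -t*exp(-t), -t*exp(-t) + 1]

Strategy: write B = P · J · P⁻¹ where J is a Jordan canonical form, so e^{tB} = P · e^{tJ} · P⁻¹, and e^{tJ} can be computed block-by-block.

B has Jordan form
J =
  [-1,  1, 0]
  [ 0, -1, 0]
  [ 0,  0, 0]
(up to reordering of blocks).

Per-block formulas:
  For a 2×2 Jordan block J_2(-1): exp(t · J_2(-1)) = e^(-1t)·(I + t·N), where N is the 2×2 nilpotent shift.
  For a 1×1 block at λ = 0: exp(t · [0]) = [e^(0t)].

After assembling e^{tJ} and conjugating by P, we get:

e^{tB} =
  [exp(-t), t*exp(-t), t*exp(-t)]
  [-1 + exp(-t), t*exp(-t) + exp(-t), t*exp(-t) - 1 + exp(-t)]
  [1 - exp(-t), -t*exp(-t), -t*exp(-t) + 1]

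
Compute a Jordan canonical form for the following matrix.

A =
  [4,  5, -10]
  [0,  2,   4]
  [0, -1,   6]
J_2(4) ⊕ J_1(4)

The characteristic polynomial is
  det(x·I − A) = x^3 - 12*x^2 + 48*x - 64 = (x - 4)^3

Eigenvalues and multiplicities (the geometric multiplicity of λ is n − rank(A − λI), which equals the number of Jordan blocks for λ):
  λ = 4: algebraic multiplicity = 3, geometric multiplicity = 2

Determining the block sizes for each eigenvalue:
  λ = 4: 2 blocks summing to 3 forces exactly one block of size 2 and the rest size 1 → block sizes [2, 1]

Assembling the blocks gives a Jordan form
J =
  [4, 1, 0]
  [0, 4, 0]
  [0, 0, 4]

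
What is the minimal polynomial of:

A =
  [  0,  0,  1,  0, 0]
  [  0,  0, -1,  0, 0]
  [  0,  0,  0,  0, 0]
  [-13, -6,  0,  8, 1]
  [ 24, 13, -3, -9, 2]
x^4 - 10*x^3 + 25*x^2

The characteristic polynomial is χ_A(x) = x^3*(x - 5)^2, so the eigenvalues are known. The minimal polynomial is
  m_A(x) = Π_λ (x − λ)^{k_λ}
where k_λ is the size of the *largest* Jordan block for λ (equivalently, the smallest k with (A − λI)^k v = 0 for every generalised eigenvector v of λ).

  λ = 0: largest Jordan block has size 2, contributing (x − 0)^2
  λ = 5: largest Jordan block has size 2, contributing (x − 5)^2

So m_A(x) = x^2*(x - 5)^2 = x^4 - 10*x^3 + 25*x^2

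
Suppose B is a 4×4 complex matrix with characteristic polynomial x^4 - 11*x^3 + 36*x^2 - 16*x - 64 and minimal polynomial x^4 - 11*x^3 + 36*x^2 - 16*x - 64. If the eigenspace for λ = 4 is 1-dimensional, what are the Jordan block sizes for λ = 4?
Block sizes for λ = 4: [3]

Step 1 — from the characteristic polynomial, algebraic multiplicity of λ = 4 is 3. From dim ker(B − (4)·I) = 1, there are exactly 1 Jordan blocks for λ = 4.
Step 2 — from the minimal polynomial, the factor (x − 4)^3 tells us the largest block for λ = 4 has size 3.
Step 3 — with total size 3, 1 blocks, and largest block 3, the block sizes (in nonincreasing order) are [3].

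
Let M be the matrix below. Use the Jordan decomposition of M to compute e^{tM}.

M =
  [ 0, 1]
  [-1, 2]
e^{tM} =
  [-t*exp(t) + exp(t), t*exp(t)]
  [-t*exp(t), t*exp(t) + exp(t)]

Strategy: write M = P · J · P⁻¹ where J is a Jordan canonical form, so e^{tM} = P · e^{tJ} · P⁻¹, and e^{tJ} can be computed block-by-block.

M has Jordan form
J =
  [1, 1]
  [0, 1]
(up to reordering of blocks).

Per-block formulas:
  For a 2×2 Jordan block J_2(1): exp(t · J_2(1)) = e^(1t)·(I + t·N), where N is the 2×2 nilpotent shift.

After assembling e^{tJ} and conjugating by P, we get:

e^{tM} =
  [-t*exp(t) + exp(t), t*exp(t)]
  [-t*exp(t), t*exp(t) + exp(t)]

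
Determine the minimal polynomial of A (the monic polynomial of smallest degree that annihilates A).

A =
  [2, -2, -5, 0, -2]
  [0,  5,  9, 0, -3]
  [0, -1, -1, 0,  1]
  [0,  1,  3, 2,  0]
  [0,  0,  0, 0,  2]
x^3 - 6*x^2 + 12*x - 8

The characteristic polynomial is χ_A(x) = (x - 2)^5, so the eigenvalues are known. The minimal polynomial is
  m_A(x) = Π_λ (x − λ)^{k_λ}
where k_λ is the size of the *largest* Jordan block for λ (equivalently, the smallest k with (A − λI)^k v = 0 for every generalised eigenvector v of λ).

  λ = 2: largest Jordan block has size 3, contributing (x − 2)^3

So m_A(x) = (x - 2)^3 = x^3 - 6*x^2 + 12*x - 8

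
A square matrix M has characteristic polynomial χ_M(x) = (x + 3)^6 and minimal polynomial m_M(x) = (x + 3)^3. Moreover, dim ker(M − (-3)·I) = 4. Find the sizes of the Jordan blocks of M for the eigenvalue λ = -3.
Block sizes for λ = -3: [3, 1, 1, 1]

Step 1 — from the characteristic polynomial, algebraic multiplicity of λ = -3 is 6. From dim ker(M − (-3)·I) = 4, there are exactly 4 Jordan blocks for λ = -3.
Step 2 — from the minimal polynomial, the factor (x + 3)^3 tells us the largest block for λ = -3 has size 3.
Step 3 — with total size 6, 4 blocks, and largest block 3, the block sizes (in nonincreasing order) are [3, 1, 1, 1].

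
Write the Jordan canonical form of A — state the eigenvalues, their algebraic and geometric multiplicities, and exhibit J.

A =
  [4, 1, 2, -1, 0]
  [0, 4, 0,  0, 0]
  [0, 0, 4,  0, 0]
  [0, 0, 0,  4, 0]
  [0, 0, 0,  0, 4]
J_2(4) ⊕ J_1(4) ⊕ J_1(4) ⊕ J_1(4)

The characteristic polynomial is
  det(x·I − A) = x^5 - 20*x^4 + 160*x^3 - 640*x^2 + 1280*x - 1024 = (x - 4)^5

Eigenvalues and multiplicities (the geometric multiplicity of λ is n − rank(A − λI), which equals the number of Jordan blocks for λ):
  λ = 4: algebraic multiplicity = 5, geometric multiplicity = 4

Determining the block sizes for each eigenvalue:
  λ = 4: 4 blocks summing to 5 forces exactly one block of size 2 and the rest size 1 → block sizes [2, 1, 1, 1]

Assembling the blocks gives a Jordan form
J =
  [4, 1, 0, 0, 0]
  [0, 4, 0, 0, 0]
  [0, 0, 4, 0, 0]
  [0, 0, 0, 4, 0]
  [0, 0, 0, 0, 4]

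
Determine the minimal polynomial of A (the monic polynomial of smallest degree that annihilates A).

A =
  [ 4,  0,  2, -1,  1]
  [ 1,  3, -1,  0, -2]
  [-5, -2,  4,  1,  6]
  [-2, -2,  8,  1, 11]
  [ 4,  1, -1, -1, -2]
x^3 - 6*x^2 + 12*x - 8

The characteristic polynomial is χ_A(x) = (x - 2)^5, so the eigenvalues are known. The minimal polynomial is
  m_A(x) = Π_λ (x − λ)^{k_λ}
where k_λ is the size of the *largest* Jordan block for λ (equivalently, the smallest k with (A − λI)^k v = 0 for every generalised eigenvector v of λ).

  λ = 2: largest Jordan block has size 3, contributing (x − 2)^3

So m_A(x) = (x - 2)^3 = x^3 - 6*x^2 + 12*x - 8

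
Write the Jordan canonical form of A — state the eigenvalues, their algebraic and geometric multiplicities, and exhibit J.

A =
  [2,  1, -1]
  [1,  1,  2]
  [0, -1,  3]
J_3(2)

The characteristic polynomial is
  det(x·I − A) = x^3 - 6*x^2 + 12*x - 8 = (x - 2)^3

Eigenvalues and multiplicities (the geometric multiplicity of λ is n − rank(A − λI), which equals the number of Jordan blocks for λ):
  λ = 2: algebraic multiplicity = 3, geometric multiplicity = 1

Determining the block sizes for each eigenvalue:
  λ = 2: one block (gm = 1), so the single block has size am = 3 → block sizes [3]

Assembling the blocks gives a Jordan form
J =
  [2, 1, 0]
  [0, 2, 1]
  [0, 0, 2]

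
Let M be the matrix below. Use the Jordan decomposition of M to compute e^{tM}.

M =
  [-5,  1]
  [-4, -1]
e^{tM} =
  [-2*t*exp(-3*t) + exp(-3*t), t*exp(-3*t)]
  [-4*t*exp(-3*t), 2*t*exp(-3*t) + exp(-3*t)]

Strategy: write M = P · J · P⁻¹ where J is a Jordan canonical form, so e^{tM} = P · e^{tJ} · P⁻¹, and e^{tJ} can be computed block-by-block.

M has Jordan form
J =
  [-3,  1]
  [ 0, -3]
(up to reordering of blocks).

Per-block formulas:
  For a 2×2 Jordan block J_2(-3): exp(t · J_2(-3)) = e^(-3t)·(I + t·N), where N is the 2×2 nilpotent shift.

After assembling e^{tJ} and conjugating by P, we get:

e^{tM} =
  [-2*t*exp(-3*t) + exp(-3*t), t*exp(-3*t)]
  [-4*t*exp(-3*t), 2*t*exp(-3*t) + exp(-3*t)]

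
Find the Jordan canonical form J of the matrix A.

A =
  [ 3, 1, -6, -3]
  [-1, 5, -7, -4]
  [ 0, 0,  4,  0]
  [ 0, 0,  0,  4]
J_3(4) ⊕ J_1(4)

The characteristic polynomial is
  det(x·I − A) = x^4 - 16*x^3 + 96*x^2 - 256*x + 256 = (x - 4)^4

Eigenvalues and multiplicities (the geometric multiplicity of λ is n − rank(A − λI), which equals the number of Jordan blocks for λ):
  λ = 4: algebraic multiplicity = 4, geometric multiplicity = 2

Determining the block sizes for each eigenvalue:
  λ = 4: with am = 4 and gm = 2, the partition is not yet determined (e.g. several partitions of 4 into 2 parts exist). Let N = A − (4)·I. Computing rank(N^1) = 2, rank(N^2) = 1, rank(N^3) = 0; the number of blocks of size ≥ j is rank(N^{j−1}) − rank(N^j), giving [2, 1, 1]. So we have 1 block(s) of size 3, 1 block(s) of size 1 → block sizes [3, 1]

Assembling the blocks gives a Jordan form
J =
  [4, 1, 0, 0]
  [0, 4, 1, 0]
  [0, 0, 4, 0]
  [0, 0, 0, 4]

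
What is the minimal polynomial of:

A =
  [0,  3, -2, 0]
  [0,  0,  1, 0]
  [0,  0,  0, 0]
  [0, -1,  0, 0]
x^3

The characteristic polynomial is χ_A(x) = x^4, so the eigenvalues are known. The minimal polynomial is
  m_A(x) = Π_λ (x − λ)^{k_λ}
where k_λ is the size of the *largest* Jordan block for λ (equivalently, the smallest k with (A − λI)^k v = 0 for every generalised eigenvector v of λ).

  λ = 0: largest Jordan block has size 3, contributing (x − 0)^3

So m_A(x) = x^3 = x^3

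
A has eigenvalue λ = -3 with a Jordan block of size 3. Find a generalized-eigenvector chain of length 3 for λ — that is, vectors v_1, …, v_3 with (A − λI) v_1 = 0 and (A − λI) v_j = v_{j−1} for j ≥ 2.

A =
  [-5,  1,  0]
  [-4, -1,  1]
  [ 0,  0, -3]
A Jordan chain for λ = -3 of length 3:
v_1 = (1, 2, 0)ᵀ
v_2 = (0, 1, 0)ᵀ
v_3 = (0, 0, 1)ᵀ

Let N = A − (-3)·I. We want v_3 with N^3 v_3 = 0 but N^2 v_3 ≠ 0; then v_{j-1} := N · v_j for j = 3, …, 2.

Pick v_3 = (0, 0, 1)ᵀ.
Then v_2 = N · v_3 = (0, 1, 0)ᵀ.
Then v_1 = N · v_2 = (1, 2, 0)ᵀ.

Sanity check: (A − (-3)·I) v_1 = (0, 0, 0)ᵀ = 0. ✓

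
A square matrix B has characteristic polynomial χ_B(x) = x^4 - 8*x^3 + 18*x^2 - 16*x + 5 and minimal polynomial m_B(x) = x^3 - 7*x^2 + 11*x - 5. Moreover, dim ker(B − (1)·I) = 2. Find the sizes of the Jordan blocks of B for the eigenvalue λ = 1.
Block sizes for λ = 1: [2, 1]

Step 1 — from the characteristic polynomial, algebraic multiplicity of λ = 1 is 3. From dim ker(B − (1)·I) = 2, there are exactly 2 Jordan blocks for λ = 1.
Step 2 — from the minimal polynomial, the factor (x − 1)^2 tells us the largest block for λ = 1 has size 2.
Step 3 — with total size 3, 2 blocks, and largest block 2, the block sizes (in nonincreasing order) are [2, 1].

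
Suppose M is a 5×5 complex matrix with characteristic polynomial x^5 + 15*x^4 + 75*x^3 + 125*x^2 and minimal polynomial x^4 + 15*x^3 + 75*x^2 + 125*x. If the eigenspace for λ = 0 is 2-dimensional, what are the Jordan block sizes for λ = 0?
Block sizes for λ = 0: [1, 1]

Step 1 — from the characteristic polynomial, algebraic multiplicity of λ = 0 is 2. From dim ker(M − (0)·I) = 2, there are exactly 2 Jordan blocks for λ = 0.
Step 2 — from the minimal polynomial, the factor (x − 0) tells us the largest block for λ = 0 has size 1.
Step 3 — with total size 2, 2 blocks, and largest block 1, the block sizes (in nonincreasing order) are [1, 1].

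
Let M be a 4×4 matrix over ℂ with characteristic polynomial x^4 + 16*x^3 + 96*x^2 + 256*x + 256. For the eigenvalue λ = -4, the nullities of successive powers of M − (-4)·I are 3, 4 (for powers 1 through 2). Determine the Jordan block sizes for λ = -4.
Block sizes for λ = -4: [2, 1, 1]

From the dimensions of kernels of powers, the number of Jordan blocks of size at least j is d_j − d_{j−1} where d_j = dim ker(N^j) (with d_0 = 0). Computing the differences gives [3, 1].
The number of blocks of size exactly k is (#blocks of size ≥ k) − (#blocks of size ≥ k + 1), so the partition is: 2 block(s) of size 1, 1 block(s) of size 2.
In nonincreasing order the block sizes are [2, 1, 1].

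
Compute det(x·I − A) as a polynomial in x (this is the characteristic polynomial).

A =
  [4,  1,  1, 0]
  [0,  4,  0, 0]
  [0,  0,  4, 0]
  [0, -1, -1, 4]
x^4 - 16*x^3 + 96*x^2 - 256*x + 256

Expanding det(x·I − A) (e.g. by cofactor expansion or by noting that A is similar to its Jordan form J, which has the same characteristic polynomial as A) gives
  χ_A(x) = x^4 - 16*x^3 + 96*x^2 - 256*x + 256
which factors as (x - 4)^4. The eigenvalues (with algebraic multiplicities) are λ = 4 with multiplicity 4.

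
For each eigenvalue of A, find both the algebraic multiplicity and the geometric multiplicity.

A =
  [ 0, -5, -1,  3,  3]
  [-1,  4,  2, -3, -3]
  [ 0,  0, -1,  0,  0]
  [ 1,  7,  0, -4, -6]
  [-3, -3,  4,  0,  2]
λ = -1: alg = 3, geom = 1; λ = 2: alg = 2, geom = 2

Step 1 — factor the characteristic polynomial to read off the algebraic multiplicities:
  χ_A(x) = (x - 2)^2*(x + 1)^3

Step 2 — compute geometric multiplicities via the rank-nullity identity g(λ) = n − rank(A − λI):
  rank(A − (-1)·I) = 4, so dim ker(A − (-1)·I) = n − 4 = 1
  rank(A − (2)·I) = 3, so dim ker(A − (2)·I) = n − 3 = 2

Summary:
  λ = -1: algebraic multiplicity = 3, geometric multiplicity = 1
  λ = 2: algebraic multiplicity = 2, geometric multiplicity = 2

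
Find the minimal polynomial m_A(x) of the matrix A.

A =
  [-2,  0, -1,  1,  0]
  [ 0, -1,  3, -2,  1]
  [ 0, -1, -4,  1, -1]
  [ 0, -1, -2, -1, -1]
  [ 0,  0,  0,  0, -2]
x^3 + 6*x^2 + 12*x + 8

The characteristic polynomial is χ_A(x) = (x + 2)^5, so the eigenvalues are known. The minimal polynomial is
  m_A(x) = Π_λ (x − λ)^{k_λ}
where k_λ is the size of the *largest* Jordan block for λ (equivalently, the smallest k with (A − λI)^k v = 0 for every generalised eigenvector v of λ).

  λ = -2: largest Jordan block has size 3, contributing (x + 2)^3

So m_A(x) = (x + 2)^3 = x^3 + 6*x^2 + 12*x + 8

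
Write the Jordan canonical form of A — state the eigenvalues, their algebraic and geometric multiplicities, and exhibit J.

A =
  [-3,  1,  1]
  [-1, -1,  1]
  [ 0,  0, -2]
J_2(-2) ⊕ J_1(-2)

The characteristic polynomial is
  det(x·I − A) = x^3 + 6*x^2 + 12*x + 8 = (x + 2)^3

Eigenvalues and multiplicities (the geometric multiplicity of λ is n − rank(A − λI), which equals the number of Jordan blocks for λ):
  λ = -2: algebraic multiplicity = 3, geometric multiplicity = 2

Determining the block sizes for each eigenvalue:
  λ = -2: 2 blocks summing to 3 forces exactly one block of size 2 and the rest size 1 → block sizes [2, 1]

Assembling the blocks gives a Jordan form
J =
  [-2,  1,  0]
  [ 0, -2,  0]
  [ 0,  0, -2]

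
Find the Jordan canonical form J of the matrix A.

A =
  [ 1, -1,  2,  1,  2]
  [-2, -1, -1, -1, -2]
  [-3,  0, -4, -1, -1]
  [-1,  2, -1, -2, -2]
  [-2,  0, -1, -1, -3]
J_2(-2) ⊕ J_2(-2) ⊕ J_1(-1)

The characteristic polynomial is
  det(x·I − A) = x^5 + 9*x^4 + 32*x^3 + 56*x^2 + 48*x + 16 = (x + 1)*(x + 2)^4

Eigenvalues and multiplicities (the geometric multiplicity of λ is n − rank(A − λI), which equals the number of Jordan blocks for λ):
  λ = -2: algebraic multiplicity = 4, geometric multiplicity = 2
  λ = -1: algebraic multiplicity = 1, geometric multiplicity = 1

Determining the block sizes for each eigenvalue:
  λ = -2: with am = 4 and gm = 2, the partition is not yet determined (e.g. several partitions of 4 into 2 parts exist). Let N = A − (-2)·I. Computing rank(N^1) = 3, rank(N^2) = 1; the number of blocks of size ≥ j is rank(N^{j−1}) − rank(N^j), giving [2, 2]. So we have 2 block(s) of size 2 → block sizes [2, 2]
  λ = -1: one block (gm = 1), so the single block has size am = 1 → block sizes [1]

Assembling the blocks gives a Jordan form
J =
  [-2,  1,  0,  0,  0]
  [ 0, -2,  0,  0,  0]
  [ 0,  0, -2,  1,  0]
  [ 0,  0,  0, -2,  0]
  [ 0,  0,  0,  0, -1]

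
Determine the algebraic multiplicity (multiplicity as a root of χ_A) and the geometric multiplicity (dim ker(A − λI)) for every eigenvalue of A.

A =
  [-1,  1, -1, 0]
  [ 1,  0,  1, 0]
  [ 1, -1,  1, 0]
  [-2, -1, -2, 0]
λ = 0: alg = 4, geom = 2

Step 1 — factor the characteristic polynomial to read off the algebraic multiplicities:
  χ_A(x) = x^4

Step 2 — compute geometric multiplicities via the rank-nullity identity g(λ) = n − rank(A − λI):
  rank(A − (0)·I) = 2, so dim ker(A − (0)·I) = n − 2 = 2

Summary:
  λ = 0: algebraic multiplicity = 4, geometric multiplicity = 2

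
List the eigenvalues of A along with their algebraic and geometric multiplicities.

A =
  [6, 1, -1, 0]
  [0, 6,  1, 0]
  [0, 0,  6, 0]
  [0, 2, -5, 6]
λ = 6: alg = 4, geom = 2

Step 1 — factor the characteristic polynomial to read off the algebraic multiplicities:
  χ_A(x) = (x - 6)^4

Step 2 — compute geometric multiplicities via the rank-nullity identity g(λ) = n − rank(A − λI):
  rank(A − (6)·I) = 2, so dim ker(A − (6)·I) = n − 2 = 2

Summary:
  λ = 6: algebraic multiplicity = 4, geometric multiplicity = 2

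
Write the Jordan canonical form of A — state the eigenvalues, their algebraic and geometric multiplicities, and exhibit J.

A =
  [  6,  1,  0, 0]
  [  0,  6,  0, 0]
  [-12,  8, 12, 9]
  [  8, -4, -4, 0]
J_2(6) ⊕ J_2(6)

The characteristic polynomial is
  det(x·I − A) = x^4 - 24*x^3 + 216*x^2 - 864*x + 1296 = (x - 6)^4

Eigenvalues and multiplicities (the geometric multiplicity of λ is n − rank(A − λI), which equals the number of Jordan blocks for λ):
  λ = 6: algebraic multiplicity = 4, geometric multiplicity = 2

Determining the block sizes for each eigenvalue:
  λ = 6: with am = 4 and gm = 2, the partition is not yet determined (e.g. several partitions of 4 into 2 parts exist). Let N = A − (6)·I. Computing rank(N^1) = 2, rank(N^2) = 0; the number of blocks of size ≥ j is rank(N^{j−1}) − rank(N^j), giving [2, 2]. So we have 2 block(s) of size 2 → block sizes [2, 2]

Assembling the blocks gives a Jordan form
J =
  [6, 1, 0, 0]
  [0, 6, 0, 0]
  [0, 0, 6, 1]
  [0, 0, 0, 6]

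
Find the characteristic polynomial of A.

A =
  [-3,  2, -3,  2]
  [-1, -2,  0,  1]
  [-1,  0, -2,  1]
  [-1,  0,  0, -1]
x^4 + 8*x^3 + 24*x^2 + 32*x + 16

Expanding det(x·I − A) (e.g. by cofactor expansion or by noting that A is similar to its Jordan form J, which has the same characteristic polynomial as A) gives
  χ_A(x) = x^4 + 8*x^3 + 24*x^2 + 32*x + 16
which factors as (x + 2)^4. The eigenvalues (with algebraic multiplicities) are λ = -2 with multiplicity 4.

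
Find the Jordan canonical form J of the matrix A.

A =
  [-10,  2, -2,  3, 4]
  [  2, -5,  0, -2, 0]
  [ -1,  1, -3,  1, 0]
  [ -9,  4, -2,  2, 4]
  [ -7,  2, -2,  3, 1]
J_2(-3) ⊕ J_2(-3) ⊕ J_1(-3)

The characteristic polynomial is
  det(x·I − A) = x^5 + 15*x^4 + 90*x^3 + 270*x^2 + 405*x + 243 = (x + 3)^5

Eigenvalues and multiplicities (the geometric multiplicity of λ is n − rank(A − λI), which equals the number of Jordan blocks for λ):
  λ = -3: algebraic multiplicity = 5, geometric multiplicity = 3

Determining the block sizes for each eigenvalue:
  λ = -3: with am = 5 and gm = 3, the partition is not yet determined (e.g. several partitions of 5 into 3 parts exist). Let N = A − (-3)·I. Computing rank(N^1) = 2, rank(N^2) = 0; the number of blocks of size ≥ j is rank(N^{j−1}) − rank(N^j), giving [3, 2]. So we have 2 block(s) of size 2, 1 block(s) of size 1 → block sizes [2, 2, 1]

Assembling the blocks gives a Jordan form
J =
  [-3,  1,  0,  0,  0]
  [ 0, -3,  0,  0,  0]
  [ 0,  0, -3,  1,  0]
  [ 0,  0,  0, -3,  0]
  [ 0,  0,  0,  0, -3]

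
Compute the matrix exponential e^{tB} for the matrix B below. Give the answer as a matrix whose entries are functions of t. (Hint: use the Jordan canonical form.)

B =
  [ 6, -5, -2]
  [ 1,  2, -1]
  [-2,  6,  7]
e^{tB} =
  [t*exp(5*t) + exp(5*t), -t^2*exp(5*t) - 5*t*exp(5*t), -t^2*exp(5*t)/2 - 2*t*exp(5*t)]
  [t*exp(5*t), -t^2*exp(5*t) - 3*t*exp(5*t) + exp(5*t), -t^2*exp(5*t)/2 - t*exp(5*t)]
  [-2*t*exp(5*t), 2*t^2*exp(5*t) + 6*t*exp(5*t), t^2*exp(5*t) + 2*t*exp(5*t) + exp(5*t)]

Strategy: write B = P · J · P⁻¹ where J is a Jordan canonical form, so e^{tB} = P · e^{tJ} · P⁻¹, and e^{tJ} can be computed block-by-block.

B has Jordan form
J =
  [5, 1, 0]
  [0, 5, 1]
  [0, 0, 5]
(up to reordering of blocks).

Per-block formulas:
  For a 3×3 Jordan block J_3(5): exp(t · J_3(5)) = e^(5t)·(I + t·N + (t^2/2)·N^2), where N is the 3×3 nilpotent shift.

After assembling e^{tJ} and conjugating by P, we get:

e^{tB} =
  [t*exp(5*t) + exp(5*t), -t^2*exp(5*t) - 5*t*exp(5*t), -t^2*exp(5*t)/2 - 2*t*exp(5*t)]
  [t*exp(5*t), -t^2*exp(5*t) - 3*t*exp(5*t) + exp(5*t), -t^2*exp(5*t)/2 - t*exp(5*t)]
  [-2*t*exp(5*t), 2*t^2*exp(5*t) + 6*t*exp(5*t), t^2*exp(5*t) + 2*t*exp(5*t) + exp(5*t)]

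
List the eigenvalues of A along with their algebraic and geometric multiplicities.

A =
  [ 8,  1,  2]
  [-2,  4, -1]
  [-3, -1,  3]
λ = 5: alg = 3, geom = 1

Step 1 — factor the characteristic polynomial to read off the algebraic multiplicities:
  χ_A(x) = (x - 5)^3

Step 2 — compute geometric multiplicities via the rank-nullity identity g(λ) = n − rank(A − λI):
  rank(A − (5)·I) = 2, so dim ker(A − (5)·I) = n − 2 = 1

Summary:
  λ = 5: algebraic multiplicity = 3, geometric multiplicity = 1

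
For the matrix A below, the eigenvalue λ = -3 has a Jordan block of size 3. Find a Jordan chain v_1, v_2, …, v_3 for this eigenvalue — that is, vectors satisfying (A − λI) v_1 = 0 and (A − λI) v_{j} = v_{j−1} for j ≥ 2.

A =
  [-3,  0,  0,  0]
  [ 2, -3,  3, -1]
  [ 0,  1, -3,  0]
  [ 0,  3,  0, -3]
A Jordan chain for λ = -3 of length 3:
v_1 = (0, 0, 2, 6)ᵀ
v_2 = (0, 2, 0, 0)ᵀ
v_3 = (1, 0, 0, 0)ᵀ

Let N = A − (-3)·I. We want v_3 with N^3 v_3 = 0 but N^2 v_3 ≠ 0; then v_{j-1} := N · v_j for j = 3, …, 2.

Pick v_3 = (1, 0, 0, 0)ᵀ.
Then v_2 = N · v_3 = (0, 2, 0, 0)ᵀ.
Then v_1 = N · v_2 = (0, 0, 2, 6)ᵀ.

Sanity check: (A − (-3)·I) v_1 = (0, 0, 0, 0)ᵀ = 0. ✓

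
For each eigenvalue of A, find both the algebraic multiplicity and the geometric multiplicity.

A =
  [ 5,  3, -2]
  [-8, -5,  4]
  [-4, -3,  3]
λ = 1: alg = 3, geom = 2

Step 1 — factor the characteristic polynomial to read off the algebraic multiplicities:
  χ_A(x) = (x - 1)^3

Step 2 — compute geometric multiplicities via the rank-nullity identity g(λ) = n − rank(A − λI):
  rank(A − (1)·I) = 1, so dim ker(A − (1)·I) = n − 1 = 2

Summary:
  λ = 1: algebraic multiplicity = 3, geometric multiplicity = 2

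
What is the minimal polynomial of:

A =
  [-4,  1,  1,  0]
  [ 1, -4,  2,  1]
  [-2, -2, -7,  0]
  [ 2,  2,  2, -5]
x^3 + 15*x^2 + 75*x + 125

The characteristic polynomial is χ_A(x) = (x + 5)^4, so the eigenvalues are known. The minimal polynomial is
  m_A(x) = Π_λ (x − λ)^{k_λ}
where k_λ is the size of the *largest* Jordan block for λ (equivalently, the smallest k with (A − λI)^k v = 0 for every generalised eigenvector v of λ).

  λ = -5: largest Jordan block has size 3, contributing (x + 5)^3

So m_A(x) = (x + 5)^3 = x^3 + 15*x^2 + 75*x + 125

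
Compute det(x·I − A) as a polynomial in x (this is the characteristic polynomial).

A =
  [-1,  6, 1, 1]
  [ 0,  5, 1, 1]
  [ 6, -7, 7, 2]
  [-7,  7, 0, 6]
x^4 - 17*x^3 + 90*x^2 - 108*x - 216

Expanding det(x·I − A) (e.g. by cofactor expansion or by noting that A is similar to its Jordan form J, which has the same characteristic polynomial as A) gives
  χ_A(x) = x^4 - 17*x^3 + 90*x^2 - 108*x - 216
which factors as (x - 6)^3*(x + 1). The eigenvalues (with algebraic multiplicities) are λ = -1 with multiplicity 1, λ = 6 with multiplicity 3.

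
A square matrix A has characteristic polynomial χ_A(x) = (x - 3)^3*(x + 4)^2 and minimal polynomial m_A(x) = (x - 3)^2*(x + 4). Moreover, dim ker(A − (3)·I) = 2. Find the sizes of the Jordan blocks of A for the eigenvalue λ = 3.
Block sizes for λ = 3: [2, 1]

Step 1 — from the characteristic polynomial, algebraic multiplicity of λ = 3 is 3. From dim ker(A − (3)·I) = 2, there are exactly 2 Jordan blocks for λ = 3.
Step 2 — from the minimal polynomial, the factor (x − 3)^2 tells us the largest block for λ = 3 has size 2.
Step 3 — with total size 3, 2 blocks, and largest block 2, the block sizes (in nonincreasing order) are [2, 1].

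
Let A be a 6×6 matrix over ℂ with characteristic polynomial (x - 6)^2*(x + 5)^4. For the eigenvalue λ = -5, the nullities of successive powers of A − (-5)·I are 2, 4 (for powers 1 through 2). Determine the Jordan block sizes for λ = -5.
Block sizes for λ = -5: [2, 2]

From the dimensions of kernels of powers, the number of Jordan blocks of size at least j is d_j − d_{j−1} where d_j = dim ker(N^j) (with d_0 = 0). Computing the differences gives [2, 2].
The number of blocks of size exactly k is (#blocks of size ≥ k) − (#blocks of size ≥ k + 1), so the partition is: 2 block(s) of size 2.
In nonincreasing order the block sizes are [2, 2].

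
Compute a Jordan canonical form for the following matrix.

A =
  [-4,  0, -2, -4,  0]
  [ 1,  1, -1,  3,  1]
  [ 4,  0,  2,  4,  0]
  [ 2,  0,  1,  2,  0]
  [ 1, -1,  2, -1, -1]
J_2(0) ⊕ J_2(0) ⊕ J_1(0)

The characteristic polynomial is
  det(x·I − A) = x^5

Eigenvalues and multiplicities (the geometric multiplicity of λ is n − rank(A − λI), which equals the number of Jordan blocks for λ):
  λ = 0: algebraic multiplicity = 5, geometric multiplicity = 3

Determining the block sizes for each eigenvalue:
  λ = 0: with am = 5 and gm = 3, the partition is not yet determined (e.g. several partitions of 5 into 3 parts exist). Let N = A − (0)·I. Computing rank(N^1) = 2, rank(N^2) = 0; the number of blocks of size ≥ j is rank(N^{j−1}) − rank(N^j), giving [3, 2]. So we have 2 block(s) of size 2, 1 block(s) of size 1 → block sizes [2, 2, 1]

Assembling the blocks gives a Jordan form
J =
  [0, 1, 0, 0, 0]
  [0, 0, 0, 0, 0]
  [0, 0, 0, 1, 0]
  [0, 0, 0, 0, 0]
  [0, 0, 0, 0, 0]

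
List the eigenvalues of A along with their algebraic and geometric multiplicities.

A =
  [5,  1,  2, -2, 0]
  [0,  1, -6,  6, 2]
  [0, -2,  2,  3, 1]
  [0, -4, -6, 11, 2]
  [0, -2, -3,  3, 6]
λ = 5: alg = 5, geom = 3

Step 1 — factor the characteristic polynomial to read off the algebraic multiplicities:
  χ_A(x) = (x - 5)^5

Step 2 — compute geometric multiplicities via the rank-nullity identity g(λ) = n − rank(A − λI):
  rank(A − (5)·I) = 2, so dim ker(A − (5)·I) = n − 2 = 3

Summary:
  λ = 5: algebraic multiplicity = 5, geometric multiplicity = 3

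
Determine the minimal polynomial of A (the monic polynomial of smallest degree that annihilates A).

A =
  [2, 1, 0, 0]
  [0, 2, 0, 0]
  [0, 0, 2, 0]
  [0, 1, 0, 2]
x^2 - 4*x + 4

The characteristic polynomial is χ_A(x) = (x - 2)^4, so the eigenvalues are known. The minimal polynomial is
  m_A(x) = Π_λ (x − λ)^{k_λ}
where k_λ is the size of the *largest* Jordan block for λ (equivalently, the smallest k with (A − λI)^k v = 0 for every generalised eigenvector v of λ).

  λ = 2: largest Jordan block has size 2, contributing (x − 2)^2

So m_A(x) = (x - 2)^2 = x^2 - 4*x + 4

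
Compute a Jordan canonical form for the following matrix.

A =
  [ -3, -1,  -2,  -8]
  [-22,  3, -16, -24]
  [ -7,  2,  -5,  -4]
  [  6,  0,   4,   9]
J_3(1) ⊕ J_1(1)

The characteristic polynomial is
  det(x·I − A) = x^4 - 4*x^3 + 6*x^2 - 4*x + 1 = (x - 1)^4

Eigenvalues and multiplicities (the geometric multiplicity of λ is n − rank(A − λI), which equals the number of Jordan blocks for λ):
  λ = 1: algebraic multiplicity = 4, geometric multiplicity = 2

Determining the block sizes for each eigenvalue:
  λ = 1: with am = 4 and gm = 2, the partition is not yet determined (e.g. several partitions of 4 into 2 parts exist). Let N = A − (1)·I. Computing rank(N^1) = 2, rank(N^2) = 1, rank(N^3) = 0; the number of blocks of size ≥ j is rank(N^{j−1}) − rank(N^j), giving [2, 1, 1]. So we have 1 block(s) of size 3, 1 block(s) of size 1 → block sizes [3, 1]

Assembling the blocks gives a Jordan form
J =
  [1, 1, 0, 0]
  [0, 1, 1, 0]
  [0, 0, 1, 0]
  [0, 0, 0, 1]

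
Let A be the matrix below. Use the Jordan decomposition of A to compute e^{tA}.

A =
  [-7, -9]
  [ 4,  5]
e^{tA} =
  [-6*t*exp(-t) + exp(-t), -9*t*exp(-t)]
  [4*t*exp(-t), 6*t*exp(-t) + exp(-t)]

Strategy: write A = P · J · P⁻¹ where J is a Jordan canonical form, so e^{tA} = P · e^{tJ} · P⁻¹, and e^{tJ} can be computed block-by-block.

A has Jordan form
J =
  [-1,  1]
  [ 0, -1]
(up to reordering of blocks).

Per-block formulas:
  For a 2×2 Jordan block J_2(-1): exp(t · J_2(-1)) = e^(-1t)·(I + t·N), where N is the 2×2 nilpotent shift.

After assembling e^{tJ} and conjugating by P, we get:

e^{tA} =
  [-6*t*exp(-t) + exp(-t), -9*t*exp(-t)]
  [4*t*exp(-t), 6*t*exp(-t) + exp(-t)]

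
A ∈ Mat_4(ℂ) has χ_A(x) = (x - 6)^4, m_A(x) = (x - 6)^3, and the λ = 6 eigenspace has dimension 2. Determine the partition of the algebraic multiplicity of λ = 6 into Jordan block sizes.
Block sizes for λ = 6: [3, 1]

Step 1 — from the characteristic polynomial, algebraic multiplicity of λ = 6 is 4. From dim ker(A − (6)·I) = 2, there are exactly 2 Jordan blocks for λ = 6.
Step 2 — from the minimal polynomial, the factor (x − 6)^3 tells us the largest block for λ = 6 has size 3.
Step 3 — with total size 4, 2 blocks, and largest block 3, the block sizes (in nonincreasing order) are [3, 1].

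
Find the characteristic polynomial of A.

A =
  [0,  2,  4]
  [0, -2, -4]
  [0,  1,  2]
x^3

Expanding det(x·I − A) (e.g. by cofactor expansion or by noting that A is similar to its Jordan form J, which has the same characteristic polynomial as A) gives
  χ_A(x) = x^3
which factors as x^3. The eigenvalues (with algebraic multiplicities) are λ = 0 with multiplicity 3.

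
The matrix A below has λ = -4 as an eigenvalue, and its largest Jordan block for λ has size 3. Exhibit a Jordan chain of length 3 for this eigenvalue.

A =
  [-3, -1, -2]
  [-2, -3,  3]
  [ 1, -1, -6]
A Jordan chain for λ = -4 of length 3:
v_1 = (1, -1, 1)ᵀ
v_2 = (1, -2, 1)ᵀ
v_3 = (1, 0, 0)ᵀ

Let N = A − (-4)·I. We want v_3 with N^3 v_3 = 0 but N^2 v_3 ≠ 0; then v_{j-1} := N · v_j for j = 3, …, 2.

Pick v_3 = (1, 0, 0)ᵀ.
Then v_2 = N · v_3 = (1, -2, 1)ᵀ.
Then v_1 = N · v_2 = (1, -1, 1)ᵀ.

Sanity check: (A − (-4)·I) v_1 = (0, 0, 0)ᵀ = 0. ✓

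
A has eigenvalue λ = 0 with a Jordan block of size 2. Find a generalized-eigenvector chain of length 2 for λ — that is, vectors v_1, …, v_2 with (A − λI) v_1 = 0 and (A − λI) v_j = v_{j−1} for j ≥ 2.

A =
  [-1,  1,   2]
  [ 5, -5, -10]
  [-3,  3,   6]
A Jordan chain for λ = 0 of length 2:
v_1 = (-1, 5, -3)ᵀ
v_2 = (1, 0, 0)ᵀ

Let N = A − (0)·I. We want v_2 with N^2 v_2 = 0 but N^1 v_2 ≠ 0; then v_{j-1} := N · v_j for j = 2, …, 2.

Pick v_2 = (1, 0, 0)ᵀ.
Then v_1 = N · v_2 = (-1, 5, -3)ᵀ.

Sanity check: (A − (0)·I) v_1 = (0, 0, 0)ᵀ = 0. ✓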